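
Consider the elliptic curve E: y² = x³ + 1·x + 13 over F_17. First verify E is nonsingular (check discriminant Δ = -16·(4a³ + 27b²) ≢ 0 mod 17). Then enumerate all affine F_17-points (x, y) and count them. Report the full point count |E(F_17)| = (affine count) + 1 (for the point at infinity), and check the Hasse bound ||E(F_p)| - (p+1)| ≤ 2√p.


Affine points = {(0, 8), (0, 9), (1, 7), (1, 10), (3, 3), (3, 14), (4, 8), (4, 9), (12, 6), (12, 11), (13, 8), (13, 9), (14, 0)}; affine count = 13; |E(F_17)| = 14.

Discriminant check: Δ ∝ 4a³ + 27b² = 4·1³ + 27·13² = 4·1 + 27·169 ≡ 11 (mod 17). Nonzero ⇒ E is nonsingular.
For each x ∈ F_17, compute rhs = x³ + 1·x + 13 mod 17, then count y ∈ F_17 with y² ≡ rhs.
  x = 0: rhs = 13, matching y values: 8, 9 (2 points).
  x = 1: rhs = 15, matching y values: 7, 10 (2 points).
  x = 2: rhs = 6, matching y values: none (0 points).
  x = 3: rhs = 9, matching y values: 3, 14 (2 points).
  x = 4: rhs = 13, matching y values: 8, 9 (2 points).
  x = 5: rhs = 7, matching y values: none (0 points).
  x = 6: rhs = 14, matching y values: none (0 points).
  x = 7: rhs = 6, matching y values: none (0 points).
  x = 8: rhs = 6, matching y values: none (0 points).
  x = 9: rhs = 3, matching y values: none (0 points).
  x = 10: rhs = 3, matching y values: none (0 points).
  x = 11: rhs = 12, matching y values: none (0 points).
  x = 12: rhs = 2, matching y values: 6, 11 (2 points).
  x = 13: rhs = 13, matching y values: 8, 9 (2 points).
  x = 14: rhs = 0, matching y values: 0 (1 points).
  x = 15: rhs = 3, matching y values: none (0 points).
  x = 16: rhs = 11, matching y values: none (0 points).
Total affine count: 13.
Full point count |E(F_17)| = 13 + 1 = 14.
Hasse bound: |14 − (17+1)| = |-4| = 4 ≤ 2√17 ≈ 8.2462 ✓.


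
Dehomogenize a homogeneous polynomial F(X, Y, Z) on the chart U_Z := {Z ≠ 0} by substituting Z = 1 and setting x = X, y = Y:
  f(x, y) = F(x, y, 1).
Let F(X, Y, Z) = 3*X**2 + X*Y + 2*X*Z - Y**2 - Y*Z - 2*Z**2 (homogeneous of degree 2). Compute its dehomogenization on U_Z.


f(x, y) = 3*x**2 + x*y + 2*x - y**2 - y - 2

On U_Z we set Z = 1. Each monomial c·X^i·Y^j·Z^k in F becomes c·x^i·y^j·1^k = c·x^i·y^j.
Substituting Z = 1: F(X, Y, 1) = 3*x**2 + x*y + 2*x - y**2 - y - 2.
Note: deg(f) ≤ deg(F) = 2; strict inequality happens when F is divisible by Z (lost terms).


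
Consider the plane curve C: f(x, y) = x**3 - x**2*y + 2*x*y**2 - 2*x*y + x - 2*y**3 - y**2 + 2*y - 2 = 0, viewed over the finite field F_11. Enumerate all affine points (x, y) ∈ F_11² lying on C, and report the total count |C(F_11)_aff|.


Affine F_11-points: {(1, 0), (1, 8), (1, 9), (2, 6), (4, 0), (4, 9), (6, 0), (8, 5), (9, 2)}; count = 9.

For each of the 121 pairs (x, y) ∈ F_11², evaluate f(x, y) mod 11. Record the zeros.
  x = 0: [0↦9, 1↦8, 2↦4, 3↦7, 4↦5, 5↦8, 6↦4, 7↦3, 8↦4, 9↦6, 10↦8]  zeros at y ∈ ∅
  x = 1: [0↦0, 1↦9, 2↦8, 3↦7, 4↦5, 5↦1, 6↦5, 7↦5, 8↦0, 9↦0, 10↦4]  zeros at y ∈ {0, 8, 9}
  x = 2: [0↦8, 1↦3, 2↦3, 3↦7, 4↦3, 5↦1, 6↦0, 7↦10, 8↦8, 9↦4, 10↦8]  zeros at y ∈ {6}
  x = 3: [0↦6, 1↦7, 2↦6, 3↦2, 4↦5, 5↦3, 6↦6, 7↦2, 8↦1, 9↦2, 10↦4]  zeros at y ∈ ∅
  x = 4: [0↦0, 1↦5, 2↦1, 3↦9, 4↦6, 5↦2, 6↦7, 7↦9, 8↦7, 9↦0, 10↦9]  zeros at y ∈ {0, 9}
  x = 5: [0↦7, 1↦3, 2↦5, 3↦1, 4↦1, 5↦4, 6↦9, 7↦4, 8↦10, 9↦4, 10↦7]  zeros at y ∈ ∅
  x = 6: [0↦0, 1↦7, 2↦2, 3↦6, 4↦7, 5↦4, 6↦7, 7↦4, 8↦5, 9↦9, 10↦4]  zeros at y ∈ {0}
  x = 7: [0↦7, 1↦1, 2↦9, 3↦8, 4↦8, 5↦8, 6↦7, 7↦4, 8↦9, 9↦10, 10↦6]  zeros at y ∈ ∅
  x = 8: [0↦1, 1↦2, 2↦10, 3↦2, 4↦10, 5↦0, 6↦4, 7↦10, 8↦6, 9↦2, 10↦8]  zeros at y ∈ {5}
  x = 9: [0↦10, 1↦5, 2↦0, 3↦5, 4↦8, 5↦8, 6↦4, 7↦6, 8↦2, 9↦2, 10↦5]  zeros at y ∈ {2}
  x = 10: [0↦7, 1↦5, 2↦7, 3↦1, 4↦8, 5↦5, 6↦2, 7↦9, 8↦3, 9↦5, 10↦3]  zeros at y ∈ ∅
Collecting zeros: affine points = {(1, 0), (1, 8), (1, 9), (2, 6), (4, 0), (4, 9), (6, 0), (8, 5), (9, 2)}.
Total count |C(F_11)_aff| = 9.


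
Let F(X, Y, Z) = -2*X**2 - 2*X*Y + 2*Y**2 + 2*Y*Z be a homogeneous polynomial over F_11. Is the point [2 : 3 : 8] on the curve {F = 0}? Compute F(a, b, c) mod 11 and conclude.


F(2,3,8) ≡ 2 (mod 11); P is NOT on the curve.

Evaluate F(2, 3, 8) term-by-term (mod 11).
  -2*X**2 ↦ -2·4·1·1 = -8
  -2*X*Y ↦ -2·2·3·1 = -12
  2*Y**2 ↦ 2·1·9·1 = 18
  2*Y*Z ↦ 2·1·3·8 = 48
Sum: F(2, 3, 8) = (-8) + (-12) + (18) + (48) = 46.
Reducing mod 11: 46 ≡ 2 (mod 11).
Since F(a, b, c) ≡ 2 ≠ 0 (mod 11), P does NOT lie on the curve.


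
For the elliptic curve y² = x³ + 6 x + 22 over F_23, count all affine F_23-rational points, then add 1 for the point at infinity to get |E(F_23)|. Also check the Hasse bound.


Affine points = {(1, 11), (1, 12), (4, 8), (4, 15), (5, 4), (5, 19), (7, 4), (7, 19), (9, 0), (10, 1), (10, 22), (11, 4), (11, 19), (17, 0), (19, 7), (19, 16), (20, 0), (21, 5), (21, 18)}; affine count = 19; |E(F_23)| = 20.

Discriminant check: Δ ∝ 4a³ + 27b² = 4·6³ + 27·22² = 4·216 + 27·484 ≡ 17 (mod 23). Nonzero ⇒ E is nonsingular.
For each x ∈ F_23, compute rhs = x³ + 6·x + 22 mod 23, then count y ∈ F_23 with y² ≡ rhs.
  x = 0: rhs = 22, matching y values: none (0 points).
  x = 1: rhs = 6, matching y values: 11, 12 (2 points).
  x = 2: rhs = 19, matching y values: none (0 points).
  x = 3: rhs = 21, matching y values: none (0 points).
  x = 4: rhs = 18, matching y values: 8, 15 (2 points).
  x = 5: rhs = 16, matching y values: 4, 19 (2 points).
  x = 6: rhs = 21, matching y values: none (0 points).
  x = 7: rhs = 16, matching y values: 4, 19 (2 points).
  x = 8: rhs = 7, matching y values: none (0 points).
  x = 9: rhs = 0, matching y values: 0 (1 points).
  x = 10: rhs = 1, matching y values: 1, 22 (2 points).
  x = 11: rhs = 16, matching y values: 4, 19 (2 points).
  x = 12: rhs = 5, matching y values: none (0 points).
  x = 13: rhs = 20, matching y values: none (0 points).
  x = 14: rhs = 21, matching y values: none (0 points).
  x = 15: rhs = 14, matching y values: none (0 points).
  x = 16: rhs = 5, matching y values: none (0 points).
  x = 17: rhs = 0, matching y values: 0 (1 points).
  x = 18: rhs = 5, matching y values: none (0 points).
  x = 19: rhs = 3, matching y values: 7, 16 (2 points).
  x = 20: rhs = 0, matching y values: 0 (1 points).
  x = 21: rhs = 2, matching y values: 5, 18 (2 points).
  x = 22: rhs = 15, matching y values: none (0 points).
Total affine count: 19.
Full point count |E(F_23)| = 19 + 1 = 20.
Hasse bound: |20 − (23+1)| = |-4| = 4 ≤ 2√23 ≈ 9.5917 ✓.


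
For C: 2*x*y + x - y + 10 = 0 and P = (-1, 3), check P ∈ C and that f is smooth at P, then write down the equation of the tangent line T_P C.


Tangent line at P: 7*x - 3*y + 16 = 0.

Step 1: f(-1, 3) = 0, so P lies on C.
Step 2: partial derivatives
  f_x(x, y) = 2*y + 1, f_y(x, y) = 2*x - 1.
  f_x(P) = 7, f_y(P) = -3 (gradient nonzero, so P is smooth).
Step 3: tangent line at P: 7·(x − -1) + -3·(y − 3) = 0.
Expanding: 7*x - 3*y + 16 = 0.


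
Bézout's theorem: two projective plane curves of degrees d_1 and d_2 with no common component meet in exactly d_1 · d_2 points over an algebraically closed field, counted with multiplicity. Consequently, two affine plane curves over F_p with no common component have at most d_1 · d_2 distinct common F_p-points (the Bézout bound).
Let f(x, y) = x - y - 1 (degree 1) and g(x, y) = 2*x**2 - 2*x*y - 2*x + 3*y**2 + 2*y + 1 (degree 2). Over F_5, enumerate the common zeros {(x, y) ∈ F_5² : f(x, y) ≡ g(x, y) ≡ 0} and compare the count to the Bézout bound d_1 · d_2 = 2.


Common zeros: ∅; count = 0; Bézout bound = 2.

deg(f) = 1, deg(g) = 2, so Bézout bound = 2.
Scan x ∈ F_5. For each x, list the y ∈ F_5 with f(x, y) ≡ 0 and those with g(x, y) ≡ 0 (mod 5); the common zeros in that column are the intersection.
  x = 0: f ≡ 0 at y ∈ {4}; g ≡ 0 at y ∈ ∅; common: ∅.
  x = 1: f ≡ 0 at y ∈ {0}; g ≡ 0 at y ∈ ∅; common: ∅.
  x = 2: f ≡ 0 at y ∈ {1}; g ≡ 0 at y ∈ {0, 4}; common: ∅.
  x = 3: f ≡ 0 at y ∈ {2}; g ≡ 0 at y ∈ {4}; common: ∅.
  x = 4: f ≡ 0 at y ∈ {3}; g ≡ 0 at y ∈ {0, 2}; common: ∅.
Collecting: common zeros = ∅, so the count is 0.
Comparison with the Bézout bound: 0 ≤ 2 = deg(f)·deg(g), as expected for curves with no common component (the affine F_5-count falls short of the bound because intersections may lie at infinity, over extension fields, or carry multiplicity).


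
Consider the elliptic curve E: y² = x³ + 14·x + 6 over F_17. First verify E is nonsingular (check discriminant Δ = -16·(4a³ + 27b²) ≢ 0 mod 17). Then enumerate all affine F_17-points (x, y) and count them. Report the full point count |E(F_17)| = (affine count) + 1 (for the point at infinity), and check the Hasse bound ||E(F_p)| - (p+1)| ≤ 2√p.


Affine points = {(1, 2), (1, 15), (2, 5), (2, 12), (6, 0), (8, 1), (8, 16), (12, 7), (12, 10), (15, 2), (15, 15), (16, 5), (16, 12)}; affine count = 13; |E(F_17)| = 14.

Discriminant check: Δ ∝ 4a³ + 27b² = 4·14³ + 27·6² = 4·2744 + 27·36 ≡ 14 (mod 17). Nonzero ⇒ E is nonsingular.
For each x ∈ F_17, compute rhs = x³ + 14·x + 6 mod 17, then count y ∈ F_17 with y² ≡ rhs.
  x = 0: rhs = 6, matching y values: none (0 points).
  x = 1: rhs = 4, matching y values: 2, 15 (2 points).
  x = 2: rhs = 8, matching y values: 5, 12 (2 points).
  x = 3: rhs = 7, matching y values: none (0 points).
  x = 4: rhs = 7, matching y values: none (0 points).
  x = 5: rhs = 14, matching y values: none (0 points).
  x = 6: rhs = 0, matching y values: 0 (1 points).
  x = 7: rhs = 5, matching y values: none (0 points).
  x = 8: rhs = 1, matching y values: 1, 16 (2 points).
  x = 9: rhs = 11, matching y values: none (0 points).
  x = 10: rhs = 7, matching y values: none (0 points).
  x = 11: rhs = 12, matching y values: none (0 points).
  x = 12: rhs = 15, matching y values: 7, 10 (2 points).
  x = 13: rhs = 5, matching y values: none (0 points).
  x = 14: rhs = 5, matching y values: none (0 points).
  x = 15: rhs = 4, matching y values: 2, 15 (2 points).
  x = 16: rhs = 8, matching y values: 5, 12 (2 points).
Total affine count: 13.
Full point count |E(F_17)| = 13 + 1 = 14.
Hasse bound: |14 − (17+1)| = |-4| = 4 ≤ 2√17 ≈ 8.2462 ✓.


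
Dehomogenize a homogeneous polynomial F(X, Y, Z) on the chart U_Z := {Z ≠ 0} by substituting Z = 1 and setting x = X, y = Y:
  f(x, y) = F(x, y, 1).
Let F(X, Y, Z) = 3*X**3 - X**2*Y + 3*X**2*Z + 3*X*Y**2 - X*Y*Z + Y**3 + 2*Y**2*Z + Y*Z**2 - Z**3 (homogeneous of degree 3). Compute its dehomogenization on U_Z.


f(x, y) = 3*x**3 - x**2*y + 3*x**2 + 3*x*y**2 - x*y + y**3 + 2*y**2 + y - 1

On U_Z we set Z = 1. Each monomial c·X^i·Y^j·Z^k in F becomes c·x^i·y^j·1^k = c·x^i·y^j.
Substituting Z = 1: F(X, Y, 1) = 3*x**3 - x**2*y + 3*x**2 + 3*x*y**2 - x*y + y**3 + 2*y**2 + y - 1.
Note: deg(f) ≤ deg(F) = 3; strict inequality happens when F is divisible by Z (lost terms).


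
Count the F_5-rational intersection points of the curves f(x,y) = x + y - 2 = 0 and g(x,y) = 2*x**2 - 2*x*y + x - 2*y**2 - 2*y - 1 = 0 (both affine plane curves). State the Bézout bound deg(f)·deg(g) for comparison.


Common zeros: ∅; count = 0; Bézout bound = 2.

deg(f) = 1, deg(g) = 2, so Bézout bound = 2.
Scan x ∈ F_5. For each x, list the y ∈ F_5 with f(x, y) ≡ 0 and those with g(x, y) ≡ 0 (mod 5); the common zeros in that column are the intersection.
  x = 0: f ≡ 0 at y ∈ {2}; g ≡ 0 at y ∈ {1, 3}; common: ∅.
  x = 1: f ≡ 0 at y ∈ {1}; g ≡ 0 at y ∈ ∅; common: ∅.
  x = 2: f ≡ 0 at y ∈ {0}; g ≡ 0 at y ∈ ∅; common: ∅.
  x = 3: f ≡ 0 at y ∈ {4}; g ≡ 0 at y ∈ {0, 1}; common: ∅.
  x = 4: f ≡ 0 at y ∈ {3}; g ≡ 0 at y ∈ {0}; common: ∅.
Collecting: common zeros = ∅, so the count is 0.
Comparison with the Bézout bound: 0 ≤ 2 = deg(f)·deg(g), as expected for curves with no common component (the affine F_5-count falls short of the bound because intersections may lie at infinity, over extension fields, or carry multiplicity).


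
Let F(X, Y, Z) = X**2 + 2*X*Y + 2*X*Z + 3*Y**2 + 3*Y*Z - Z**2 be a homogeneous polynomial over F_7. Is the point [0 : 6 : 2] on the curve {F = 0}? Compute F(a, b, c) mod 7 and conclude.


F(0,6,2) ≡ 0 (mod 7); P is on the curve.

Evaluate F(0, 6, 2) term-by-term (mod 7).
  X**2 ↦ 1·0·1·1 = 0
  2*X*Y ↦ 2·0·6·1 = 0
  2*X*Z ↦ 2·0·1·2 = 0
  3*Y**2 ↦ 3·1·36·1 = 108
  3*Y*Z ↦ 3·1·6·2 = 36
  -Z**2 ↦ -1·1·1·4 = -4
Sum: F(0, 6, 2) = (0) + (0) + (0) + (108) + (36) + (-4) = 140.
Reducing mod 7: 140 ≡ 0 (mod 7).
Since F(a, b, c) ≡ 0 (mod 7), P lies on the curve.


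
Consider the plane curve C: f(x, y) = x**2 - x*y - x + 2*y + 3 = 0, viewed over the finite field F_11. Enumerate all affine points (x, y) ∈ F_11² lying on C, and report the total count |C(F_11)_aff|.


Affine F_11-points: {(0, 4), (1, 8), (3, 9), (4, 2), (5, 4), (6, 0), (7, 9), (8, 8), (9, 6), (10, 2)}; count = 10.

For each of the 121 pairs (x, y) ∈ F_11², evaluate f(x, y) mod 11. Record the zeros.
  x = 0: [0↦3, 1↦5, 2↦7, 3↦9, 4↦0, 5↦2, 6↦4, 7↦6, 8↦8, 9↦10, 10↦1]  zeros at y ∈ {4}
  x = 1: [0↦3, 1↦4, 2↦5, 3↦6, 4↦7, 5↦8, 6↦9, 7↦10, 8↦0, 9↦1, 10↦2]  zeros at y ∈ {8}
  x = 2: [0↦5, 1↦5, 2↦5, 3↦5, 4↦5, 5↦5, 6↦5, 7↦5, 8↦5, 9↦5, 10↦5]  zeros at y ∈ ∅
  x = 3: [0↦9, 1↦8, 2↦7, 3↦6, 4↦5, 5↦4, 6↦3, 7↦2, 8↦1, 9↦0, 10↦10]  zeros at y ∈ {9}
  x = 4: [0↦4, 1↦2, 2↦0, 3↦9, 4↦7, 5↦5, 6↦3, 7↦1, 8↦10, 9↦8, 10↦6]  zeros at y ∈ {2}
  x = 5: [0↦1, 1↦9, 2↦6, 3↦3, 4↦0, 5↦8, 6↦5, 7↦2, 8↦10, 9↦7, 10↦4]  zeros at y ∈ {4}
  x = 6: [0↦0, 1↦7, 2↦3, 3↦10, 4↦6, 5↦2, 6↦9, 7↦5, 8↦1, 9↦8, 10↦4]  zeros at y ∈ {0}
  x = 7: [0↦1, 1↦7, 2↦2, 3↦8, 4↦3, 5↦9, 6↦4, 7↦10, 8↦5, 9↦0, 10↦6]  zeros at y ∈ {9}
  x = 8: [0↦4, 1↦9, 2↦3, 3↦8, 4↦2, 5↦7, 6↦1, 7↦6, 8↦0, 9↦5, 10↦10]  zeros at y ∈ {8}
  x = 9: [0↦9, 1↦2, 2↦6, 3↦10, 4↦3, 5↦7, 6↦0, 7↦4, 8↦8, 9↦1, 10↦5]  zeros at y ∈ {6}
  x = 10: [0↦5, 1↦8, 2↦0, 3↦3, 4↦6, 5↦9, 6↦1, 7↦4, 8↦7, 9↦10, 10↦2]  zeros at y ∈ {2}
Collecting zeros: affine points = {(0, 4), (1, 8), (3, 9), (4, 2), (5, 4), (6, 0), (7, 9), (8, 8), (9, 6), (10, 2)}.
Total count |C(F_11)_aff| = 10.


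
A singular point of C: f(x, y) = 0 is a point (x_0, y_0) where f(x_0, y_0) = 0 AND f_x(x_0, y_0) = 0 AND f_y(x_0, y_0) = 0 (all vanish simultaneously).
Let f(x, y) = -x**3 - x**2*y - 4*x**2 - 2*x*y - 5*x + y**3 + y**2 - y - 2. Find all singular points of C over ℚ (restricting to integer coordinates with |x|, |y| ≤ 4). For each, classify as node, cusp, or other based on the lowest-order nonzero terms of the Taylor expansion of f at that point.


Singular points: {(-1, 0)}; classification: node.

Compute partial derivatives:
  f_x = -3*x**2 - 2*x*y - 8*x - 2*y - 5.
  f_y = -x**2 - 2*x + 3*y**2 + 2*y - 1.
Scan x_0 ∈ {−4, ..., 4}. For each x_0, f_y(x_0, y) is a polynomial in y; find its integer roots y ∈ {−4, ..., 4}, then test f_x and f at those candidates.
  x = -4: f_y(-4, y) = 3*y**2 + 2*y - 9; no integer root y with |y| ≤ 4.
  x = -3: f_y(-3, y) = 3*y**2 + 2*y - 4; no integer root y with |y| ≤ 4.
  x = -2: f_y(-2, y) = 3*y**2 + 2*y - 1; vanishes at y ∈ {-1}. (-2, -1): f_x = -3 ≠ 0.
  x = -1: f_y(-1, y) = 3*y**2 + 2*y; vanishes at y ∈ {0}. (-1, 0): f_x = 0, f = 0 — SINGULAR.
  x = 0: f_y(0, y) = 3*y**2 + 2*y - 1; vanishes at y ∈ {-1}. (0, -1): f_x = -3 ≠ 0.
  x = 1: f_y(1, y) = 3*y**2 + 2*y - 4; no integer root y with |y| ≤ 4.
  x = 2: f_y(2, y) = 3*y**2 + 2*y - 9; no integer root y with |y| ≤ 4.
  x = 3: f_y(3, y) = 3*y**2 + 2*y - 16; vanishes at y ∈ {2}. (3, 2): f_x = -72 ≠ 0.
  x = 4: f_y(4, y) = 3*y**2 + 2*y - 25; no integer root y with |y| ≤ 4.
Only singular point on the grid: (-1, 0).
Classify: substitute x = -1 + u, y = 0 + v and expand: f = -u**3 - u**2*v - u**2 + v**3 + v**2.
No constant or linear terms (consistent with a singular point). Quadratic part: -u**2 + v**2. Cubic part: -u**3 - u**2*v + v**3.
The quadratic part v**2 - u**2 = (v − u)(v + u) splits into two distinct linear factors, so there are two distinct tangent lines y − 0 = ±(x − -1) — this is a node (ordinary double point).
Classification: node.


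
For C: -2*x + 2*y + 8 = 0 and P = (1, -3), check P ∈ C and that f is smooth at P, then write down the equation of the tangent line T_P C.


Tangent line at P: -2*x + 2*y + 8 = 0.

Step 1: f(1, -3) = 0, so P lies on C.
Step 2: partial derivatives
  f_x(x, y) = -2, f_y(x, y) = 2.
  f_x(P) = -2, f_y(P) = 2 (gradient nonzero, so P is smooth).
Step 3: tangent line at P: -2·(x − 1) + 2·(y − -3) = 0.
Expanding: -2*x + 2*y + 8 = 0.


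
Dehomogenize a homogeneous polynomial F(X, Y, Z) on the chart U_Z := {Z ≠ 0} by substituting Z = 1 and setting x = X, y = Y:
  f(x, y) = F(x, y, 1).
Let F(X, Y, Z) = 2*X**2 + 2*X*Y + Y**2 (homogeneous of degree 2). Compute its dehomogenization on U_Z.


f(x, y) = 2*x**2 + 2*x*y + y**2

On U_Z we set Z = 1. Each monomial c·X^i·Y^j·Z^k in F becomes c·x^i·y^j·1^k = c·x^i·y^j.
Substituting Z = 1: F(X, Y, 1) = 2*x**2 + 2*x*y + y**2.
Note: deg(f) ≤ deg(F) = 2; strict inequality happens when F is divisible by Z (lost terms).


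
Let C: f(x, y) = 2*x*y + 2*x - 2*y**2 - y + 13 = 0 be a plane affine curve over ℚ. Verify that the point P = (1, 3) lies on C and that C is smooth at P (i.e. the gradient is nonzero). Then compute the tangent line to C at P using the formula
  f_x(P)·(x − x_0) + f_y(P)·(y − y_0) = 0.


Tangent line at P: 8*x - 11*y + 25 = 0.

Step 1: f(1, 3) = 0, so P lies on C.
Step 2: partial derivatives
  f_x(x, y) = 2*y + 2, f_y(x, y) = 2*x - 4*y - 1.
  f_x(P) = 8, f_y(P) = -11 (gradient nonzero, so P is smooth).
Step 3: tangent line at P: 8·(x − 1) + -11·(y − 3) = 0.
Expanding: 8*x - 11*y + 25 = 0.


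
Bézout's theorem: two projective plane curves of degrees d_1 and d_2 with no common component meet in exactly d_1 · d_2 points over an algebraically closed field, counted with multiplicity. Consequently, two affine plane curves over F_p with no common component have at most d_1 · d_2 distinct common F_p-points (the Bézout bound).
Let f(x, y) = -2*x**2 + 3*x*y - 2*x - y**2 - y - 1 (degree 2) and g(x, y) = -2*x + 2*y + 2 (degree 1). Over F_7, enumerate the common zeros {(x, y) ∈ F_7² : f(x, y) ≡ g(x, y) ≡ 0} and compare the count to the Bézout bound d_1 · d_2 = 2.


Common zeros: {(5, 4)}; count = 1; Bézout bound = 2.

deg(f) = 2, deg(g) = 1, so Bézout bound = 2.
Scan x ∈ F_7. For each x, list the y ∈ F_7 with f(x, y) ≡ 0 and those with g(x, y) ≡ 0 (mod 7); the common zeros in that column are the intersection.
  x = 0: f ≡ 0 at y ∈ {2, 4}; g ≡ 0 at y ∈ {6}; common: ∅.
  x = 1: f ≡ 0 at y ∈ ∅; g ≡ 0 at y ∈ {0}; common: ∅.
  x = 2: f ≡ 0 at y ∈ {2, 3}; g ≡ 0 at y ∈ {1}; common: ∅.
  x = 3: f ≡ 0 at y ∈ ∅; g ≡ 0 at y ∈ {2}; common: ∅.
  x = 4: f ≡ 0 at y ∈ ∅; g ≡ 0 at y ∈ {3}; common: ∅.
  x = 5: f ≡ 0 at y ∈ {3, 4}; g ≡ 0 at y ∈ {4}; common: {4}.
  x = 6: f ≡ 0 at y ∈ ∅; g ≡ 0 at y ∈ {5}; common: ∅.
Collecting: common zeros = {(5, 4)}, so the count is 1.
Comparison with the Bézout bound: 1 ≤ 2 = deg(f)·deg(g), as expected for curves with no common component (the affine F_7-count falls short of the bound because intersections may lie at infinity, over extension fields, or carry multiplicity).


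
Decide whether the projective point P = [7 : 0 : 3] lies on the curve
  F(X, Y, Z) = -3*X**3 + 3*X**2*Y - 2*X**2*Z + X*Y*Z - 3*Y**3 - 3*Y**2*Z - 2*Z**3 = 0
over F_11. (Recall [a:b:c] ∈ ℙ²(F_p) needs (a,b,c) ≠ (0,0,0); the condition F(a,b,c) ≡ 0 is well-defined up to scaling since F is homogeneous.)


F(7,0,3) ≡ 9 (mod 11); P is NOT on the curve.

Evaluate F(7, 0, 3) term-by-term (mod 11).
  -3*X**3 ↦ -3·343·1·1 = -1029
  3*X**2*Y ↦ 3·49·0·1 = 0
  -2*X**2*Z ↦ -2·49·1·3 = -294
  X*Y*Z ↦ 1·7·0·3 = 0
  -3*Y**3 ↦ -3·1·0·1 = 0
  -3*Y**2*Z ↦ -3·1·0·3 = 0
  -2*Z**3 ↦ -2·1·1·27 = -54
Sum: F(7, 0, 3) = (-1029) + (0) + (-294) + (0) + (0) + (0) + (-54) = -1377.
Reducing mod 11: -1377 ≡ 9 (mod 11).
Since F(a, b, c) ≡ 9 ≠ 0 (mod 11), P does NOT lie on the curve.


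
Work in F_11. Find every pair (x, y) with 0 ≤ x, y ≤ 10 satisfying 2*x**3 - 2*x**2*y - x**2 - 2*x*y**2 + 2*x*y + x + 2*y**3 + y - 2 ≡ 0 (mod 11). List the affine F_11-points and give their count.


Affine F_11-points: {(0, 3), (0, 5), (1, 0), (4, 4), (5, 5), (5, 6), (6, 5), (9, 3), (9, 7), (9, 10), (10, 8)}; count = 11.

For each of the 121 pairs (x, y) ∈ F_11², evaluate f(x, y) mod 11. Record the zeros.
  x = 0: [0↦9, 1↦1, 2↦5, 3↦0, 4↦9, 5↦0, 6↦7, 7↦9, 8↦7, 9↦2, 10↦6]  zeros at y ∈ {3, 5}
  x = 1: [0↦0, 1↦1, 2↦10, 3↦6, 4↦1, 5↦7, 6↦3, 7↦1, 8↦2, 9↦7, 10↦6]  zeros at y ∈ {0}
  x = 2: [0↦1, 1↦7, 2↦6, 3↦10, 4↦9, 5↦4, 6↦7, 7↦8, 8↦8, 9↦8, 10↦9]  zeros at y ∈ ∅
  x = 3: [0↦2, 1↦9, 2↦5, 3↦2, 4↦1, 5↦3, 6↦9, 7↦9, 8↦4, 9↦6, 10↦5]  zeros at y ∈ ∅
  x = 4: [0↦4, 1↦8, 2↦8, 3↦5, 4↦0, 5↦5, 6↦10, 7↦5, 8↦2, 9↦2, 10↦6]  zeros at y ∈ {4}
  x = 5: [0↦8, 1↦5, 2↦5, 3↦9, 4↦7, 5↦0, 6↦0, 7↦8, 8↦3, 9↦8, 10↦2]  zeros at y ∈ {5, 6}
  x = 6: [0↦4, 1↦1, 2↦8, 3↦4, 4↦1, 5↦0, 6↦2, 7↦8, 8↦8, 9↦3, 10↦5]  zeros at y ∈ {5}
  x = 7: [0↦4, 1↦8, 2↦7, 3↦2, 4↦5, 5↦6, 6↦6, 7↦6, 8↦7, 9↦10, 10↦5]  zeros at y ∈ ∅
  x = 8: [0↦9, 1↦5, 2↦3, 3↦4, 4↦9, 5↦8, 6↦2, 7↦3, 8↦1, 9↦8, 10↦3]  zeros at y ∈ ∅
  x = 9: [0↦9, 1↦4, 2↦8, 3↦0, 4↦3, 5↦7, 6↦2, 7↦0, 8↦2, 9↦9, 10↦0]  zeros at y ∈ {3, 7, 10}
  x = 10: [0↦5, 1↦6, 2↦1, 3↦2, 4↦10, 5↦4, 6↦7, 7↦9, 8↦0, 9↦3, 10↦8]  zeros at y ∈ {8}
Collecting zeros: affine points = {(0, 3), (0, 5), (1, 0), (4, 4), (5, 5), (5, 6), (6, 5), (9, 3), (9, 7), (9, 10), (10, 8)}.
Total count |C(F_11)_aff| = 11.


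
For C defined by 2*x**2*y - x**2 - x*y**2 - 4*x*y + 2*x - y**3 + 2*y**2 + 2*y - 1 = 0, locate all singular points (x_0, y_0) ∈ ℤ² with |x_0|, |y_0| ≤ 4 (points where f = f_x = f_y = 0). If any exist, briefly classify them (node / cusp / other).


Singular points: {(1, 0)}; classification: node.

Compute partial derivatives:
  f_x = 4*x*y - 2*x - y**2 - 4*y + 2.
  f_y = 2*x**2 - 2*x*y - 4*x - 3*y**2 + 4*y + 2.
Scan x_0 ∈ {−4, ..., 4}. For each x_0, f_y(x_0, y) is a polynomial in y; find its integer roots y ∈ {−4, ..., 4}, then test f_x and f at those candidates.
  x = -4: f_y(-4, y) = -3*y**2 + 12*y + 50; no integer root y with |y| ≤ 4.
  x = -3: f_y(-3, y) = -3*y**2 + 10*y + 32; vanishes at y ∈ {-2}. (-3, -2): f_x = 36 ≠ 0.
  x = -2: f_y(-2, y) = -3*y**2 + 8*y + 18; no integer root y with |y| ≤ 4.
  x = -1: f_y(-1, y) = -3*y**2 + 6*y + 8; no integer root y with |y| ≤ 4.
  x = 0: f_y(0, y) = -3*y**2 + 4*y + 2; no integer root y with |y| ≤ 4.
  x = 1: f_y(1, y) = -3*y**2 + 2*y; vanishes at y ∈ {0}. (1, 0): f_x = 0, f = 0 — SINGULAR.
  x = 2: f_y(2, y) = 2 - 3*y**2; no integer root y with |y| ≤ 4.
  x = 3: f_y(3, y) = -3*y**2 - 2*y + 8; vanishes at y ∈ {-2}. (3, -2): f_x = -24 ≠ 0.
  x = 4: f_y(4, y) = -3*y**2 - 4*y + 18; no integer root y with |y| ≤ 4.
Only singular point on the grid: (1, 0).
Classify: substitute x = 1 + u, y = 0 + v and expand: f = 2*u**2*v - u**2 - u*v**2 - v**3 + v**2.
No constant or linear terms (consistent with a singular point). Quadratic part: -u**2 + v**2. Cubic part: 2*u**2*v - u*v**2 - v**3.
The quadratic part v**2 - u**2 = (v − u)(v + u) splits into two distinct linear factors, so there are two distinct tangent lines y − 0 = ±(x − 1) — this is a node (ordinary double point).
Classification: node.


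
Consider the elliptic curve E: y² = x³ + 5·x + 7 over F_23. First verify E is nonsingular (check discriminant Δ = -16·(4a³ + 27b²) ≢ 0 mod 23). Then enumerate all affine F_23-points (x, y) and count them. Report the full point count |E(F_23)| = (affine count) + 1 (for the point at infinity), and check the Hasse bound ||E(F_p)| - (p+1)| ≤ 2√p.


Affine points = {(1, 6), (1, 17), (2, 5), (2, 18), (3, 7), (3, 16), (6, 0), (11, 6), (11, 17), (12, 1), (12, 22), (18, 8), (18, 15), (21, 9), (21, 14), (22, 1), (22, 22)}; affine count = 17; |E(F_23)| = 18.

Discriminant check: Δ ∝ 4a³ + 27b² = 4·5³ + 27·7² = 4·125 + 27·49 ≡ 6 (mod 23). Nonzero ⇒ E is nonsingular.
For each x ∈ F_23, compute rhs = x³ + 5·x + 7 mod 23, then count y ∈ F_23 with y² ≡ rhs.
  x = 0: rhs = 7, matching y values: none (0 points).
  x = 1: rhs = 13, matching y values: 6, 17 (2 points).
  x = 2: rhs = 2, matching y values: 5, 18 (2 points).
  x = 3: rhs = 3, matching y values: 7, 16 (2 points).
  x = 4: rhs = 22, matching y values: none (0 points).
  x = 5: rhs = 19, matching y values: none (0 points).
  x = 6: rhs = 0, matching y values: 0 (1 points).
  x = 7: rhs = 17, matching y values: none (0 points).
  x = 8: rhs = 7, matching y values: none (0 points).
  x = 9: rhs = 22, matching y values: none (0 points).
  x = 10: rhs = 22, matching y values: none (0 points).
  x = 11: rhs = 13, matching y values: 6, 17 (2 points).
  x = 12: rhs = 1, matching y values: 1, 22 (2 points).
  x = 13: rhs = 15, matching y values: none (0 points).
  x = 14: rhs = 15, matching y values: none (0 points).
  x = 15: rhs = 7, matching y values: none (0 points).
  x = 16: rhs = 20, matching y values: none (0 points).
  x = 17: rhs = 14, matching y values: none (0 points).
  x = 18: rhs = 18, matching y values: 8, 15 (2 points).
  x = 19: rhs = 15, matching y values: none (0 points).
  x = 20: rhs = 11, matching y values: none (0 points).
  x = 21: rhs = 12, matching y values: 9, 14 (2 points).
  x = 22: rhs = 1, matching y values: 1, 22 (2 points).
Total affine count: 17.
Full point count |E(F_23)| = 17 + 1 = 18.
Hasse bound: |18 − (23+1)| = |-6| = 6 ≤ 2√23 ≈ 9.5917 ✓.


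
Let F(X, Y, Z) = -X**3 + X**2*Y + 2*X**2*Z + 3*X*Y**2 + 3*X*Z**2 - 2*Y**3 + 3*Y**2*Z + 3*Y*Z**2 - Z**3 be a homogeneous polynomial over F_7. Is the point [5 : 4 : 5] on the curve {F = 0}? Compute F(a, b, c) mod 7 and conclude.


F(5,4,5) ≡ 0 (mod 7); P is on the curve.

Evaluate F(5, 4, 5) term-by-term (mod 7).
  -X**3 ↦ -1·125·1·1 = -125
  X**2*Y ↦ 1·25·4·1 = 100
  2*X**2*Z ↦ 2·25·1·5 = 250
  3*X*Y**2 ↦ 3·5·16·1 = 240
  3*X*Z**2 ↦ 3·5·1·25 = 375
  -2*Y**3 ↦ -2·1·64·1 = -128
  3*Y**2*Z ↦ 3·1·16·5 = 240
  3*Y*Z**2 ↦ 3·1·4·25 = 300
  -Z**3 ↦ -1·1·1·125 = -125
Sum: F(5, 4, 5) = (-125) + (100) + (250) + (240) + (375) + (-128) + (240) + (300) + (-125) = 1127.
Reducing mod 7: 1127 ≡ 0 (mod 7).
Since F(a, b, c) ≡ 0 (mod 7), P lies on the curve.


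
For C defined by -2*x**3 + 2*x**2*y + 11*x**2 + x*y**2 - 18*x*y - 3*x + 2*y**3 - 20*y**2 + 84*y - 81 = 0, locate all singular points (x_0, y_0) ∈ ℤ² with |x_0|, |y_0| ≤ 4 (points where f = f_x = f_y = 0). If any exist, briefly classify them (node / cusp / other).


Singular points: {(3, 3)}; classification: node.

Compute partial derivatives:
  f_x = -6*x**2 + 4*x*y + 22*x + y**2 - 18*y - 3.
  f_y = 2*x**2 + 2*x*y - 18*x + 6*y**2 - 40*y + 84.
Scan x_0 ∈ {−4, ..., 4}. For each x_0, f_y(x_0, y) is a polynomial in y; find its integer roots y ∈ {−4, ..., 4}, then test f_x and f at those candidates.
  x = -4: f_y(-4, y) = 6*y**2 - 48*y + 188; no integer root y with |y| ≤ 4.
  x = -3: f_y(-3, y) = 6*y**2 - 46*y + 156; no integer root y with |y| ≤ 4.
  x = -2: f_y(-2, y) = 6*y**2 - 44*y + 128; no integer root y with |y| ≤ 4.
  x = -1: f_y(-1, y) = 6*y**2 - 42*y + 104; no integer root y with |y| ≤ 4.
  x = 0: f_y(0, y) = 6*y**2 - 40*y + 84; no integer root y with |y| ≤ 4.
  x = 1: f_y(1, y) = 6*y**2 - 38*y + 68; no integer root y with |y| ≤ 4.
  x = 2: f_y(2, y) = 6*y**2 - 36*y + 56; no integer root y with |y| ≤ 4.
  x = 3: f_y(3, y) = 6*y**2 - 34*y + 48; vanishes at y ∈ {3}. (3, 3): f_x = 0, f = 0 — SINGULAR.
  x = 4: f_y(4, y) = 6*y**2 - 32*y + 44; no integer root y with |y| ≤ 4.
Only singular point on the grid: (3, 3).
Classify: substitute x = 3 + u, y = 3 + v and expand: f = -2*u**3 + 2*u**2*v - u**2 + u*v**2 + 2*v**3 + v**2.
No constant or linear terms (consistent with a singular point). Quadratic part: -u**2 + v**2. Cubic part: -2*u**3 + 2*u**2*v + u*v**2 + 2*v**3.
The quadratic part v**2 - u**2 = (v − u)(v + u) splits into two distinct linear factors, so there are two distinct tangent lines y − 3 = ±(x − 3) — this is a node (ordinary double point).
Classification: node.


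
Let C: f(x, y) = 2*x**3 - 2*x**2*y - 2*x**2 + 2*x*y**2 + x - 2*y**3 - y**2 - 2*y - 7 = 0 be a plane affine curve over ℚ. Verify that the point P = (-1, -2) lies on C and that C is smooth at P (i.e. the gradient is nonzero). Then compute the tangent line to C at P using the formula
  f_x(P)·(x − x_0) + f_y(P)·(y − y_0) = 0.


Tangent line at P: 11*x - 16*y - 21 = 0.

Step 1: f(-1, -2) = 0, so P lies on C.
Step 2: partial derivatives
  f_x(x, y) = 6*x**2 - 4*x*y - 4*x + 2*y**2 + 1, f_y(x, y) = -2*x**2 + 4*x*y - 6*y**2 - 2*y - 2.
  f_x(P) = 11, f_y(P) = -16 (gradient nonzero, so P is smooth).
Step 3: tangent line at P: 11·(x − -1) + -16·(y − -2) = 0.
Expanding: 11*x - 16*y - 21 = 0.


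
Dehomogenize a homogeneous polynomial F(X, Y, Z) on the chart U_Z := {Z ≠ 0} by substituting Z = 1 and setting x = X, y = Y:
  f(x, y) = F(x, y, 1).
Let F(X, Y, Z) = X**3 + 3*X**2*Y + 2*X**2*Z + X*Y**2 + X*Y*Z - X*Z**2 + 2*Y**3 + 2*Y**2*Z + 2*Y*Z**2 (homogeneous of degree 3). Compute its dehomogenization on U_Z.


f(x, y) = x**3 + 3*x**2*y + 2*x**2 + x*y**2 + x*y - x + 2*y**3 + 2*y**2 + 2*y

On U_Z we set Z = 1. Each monomial c·X^i·Y^j·Z^k in F becomes c·x^i·y^j·1^k = c·x^i·y^j.
Substituting Z = 1: F(X, Y, 1) = x**3 + 3*x**2*y + 2*x**2 + x*y**2 + x*y - x + 2*y**3 + 2*y**2 + 2*y.
Note: deg(f) ≤ deg(F) = 3; strict inequality happens when F is divisible by Z (lost terms).


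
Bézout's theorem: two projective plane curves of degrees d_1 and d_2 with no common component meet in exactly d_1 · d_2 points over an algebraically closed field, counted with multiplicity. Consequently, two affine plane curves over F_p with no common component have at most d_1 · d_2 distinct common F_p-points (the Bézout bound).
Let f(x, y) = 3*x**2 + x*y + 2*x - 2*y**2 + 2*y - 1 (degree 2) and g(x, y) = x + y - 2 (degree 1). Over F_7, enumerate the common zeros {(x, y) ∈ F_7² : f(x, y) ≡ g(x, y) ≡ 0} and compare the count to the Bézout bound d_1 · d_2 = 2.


Common zeros: {(4, 5)}; count = 1; Bézout bound = 2.

deg(f) = 2, deg(g) = 1, so Bézout bound = 2.
Scan x ∈ F_7. For each x, list the y ∈ F_7 with f(x, y) ≡ 0 and those with g(x, y) ≡ 0 (mod 7); the common zeros in that column are the intersection.
  x = 0: f ≡ 0 at y ∈ ∅; g ≡ 0 at y ∈ {2}; common: ∅.
  x = 1: f ≡ 0 at y ∈ ∅; g ≡ 0 at y ∈ {1}; common: ∅.
  x = 2: f ≡ 0 at y ∈ ∅; g ≡ 0 at y ∈ {0}; common: ∅.
  x = 3: f ≡ 0 at y ∈ {1, 5}; g ≡ 0 at y ∈ {6}; common: ∅.
  x = 4: f ≡ 0 at y ∈ {5}; g ≡ 0 at y ∈ {5}; common: {5}.
  x = 5: f ≡ 0 at y ∈ {0}; g ≡ 0 at y ∈ {4}; common: ∅.
  x = 6: f ≡ 0 at y ∈ {0, 4}; g ≡ 0 at y ∈ {3}; common: ∅.
Collecting: common zeros = {(4, 5)}, so the count is 1.
Comparison with the Bézout bound: 1 ≤ 2 = deg(f)·deg(g), as expected for curves with no common component (the affine F_7-count falls short of the bound because intersections may lie at infinity, over extension fields, or carry multiplicity).


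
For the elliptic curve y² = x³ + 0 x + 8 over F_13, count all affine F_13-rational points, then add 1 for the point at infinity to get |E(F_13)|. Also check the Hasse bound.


Affine points = {(1, 3), (1, 10), (2, 4), (2, 9), (3, 3), (3, 10), (5, 4), (5, 9), (6, 4), (6, 9), (7, 0), (8, 0), (9, 3), (9, 10), (11, 0)}; affine count = 15; |E(F_13)| = 16.

Discriminant check: Δ ∝ 4a³ + 27b² = 4·0³ + 27·8² = 4·0 + 27·64 ≡ 12 (mod 13). Nonzero ⇒ E is nonsingular.
For each x ∈ F_13, compute rhs = x³ + 0·x + 8 mod 13, then count y ∈ F_13 with y² ≡ rhs.
  x = 0: rhs = 8, matching y values: none (0 points).
  x = 1: rhs = 9, matching y values: 3, 10 (2 points).
  x = 2: rhs = 3, matching y values: 4, 9 (2 points).
  x = 3: rhs = 9, matching y values: 3, 10 (2 points).
  x = 4: rhs = 7, matching y values: none (0 points).
  x = 5: rhs = 3, matching y values: 4, 9 (2 points).
  x = 6: rhs = 3, matching y values: 4, 9 (2 points).
  x = 7: rhs = 0, matching y values: 0 (1 points).
  x = 8: rhs = 0, matching y values: 0 (1 points).
  x = 9: rhs = 9, matching y values: 3, 10 (2 points).
  x = 10: rhs = 7, matching y values: none (0 points).
  x = 11: rhs = 0, matching y values: 0 (1 points).
  x = 12: rhs = 7, matching y values: none (0 points).
Total affine count: 15.
Full point count |E(F_13)| = 15 + 1 = 16.
Hasse bound: |16 − (13+1)| = |2| = 2 ≤ 2√13 ≈ 7.2111 ✓.


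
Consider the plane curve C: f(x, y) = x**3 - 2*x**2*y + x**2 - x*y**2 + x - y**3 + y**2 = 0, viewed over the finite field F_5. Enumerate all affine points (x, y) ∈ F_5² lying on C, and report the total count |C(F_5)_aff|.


Affine F_5-points: {(0, 0), (0, 1), (1, 1), (1, 3), (3, 3), (4, 2)}; count = 6.

For each of the 25 pairs (x, y) ∈ F_5², evaluate f(x, y) mod 5. Record the zeros.
  x = 0: [0↦0, 1↦0, 2↦1, 3↦2, 4↦2]  zeros at y ∈ {0, 1}
  x = 1: [0↦3, 1↦0, 2↦1, 3↦0, 4↦1]  zeros at y ∈ {1, 3}
  x = 2: [0↦4, 1↦4, 2↦1, 3↦4, 4↦2]  zeros at y ∈ ∅
  x = 3: [0↦4, 1↦3, 2↦2, 3↦0, 4↦1]  zeros at y ∈ {3}
  x = 4: [0↦4, 1↦3, 2↦0, 3↦4, 4↦4]  zeros at y ∈ {2}
Collecting zeros: affine points = {(0, 0), (0, 1), (1, 1), (1, 3), (3, 3), (4, 2)}.
Total count |C(F_5)_aff| = 6.


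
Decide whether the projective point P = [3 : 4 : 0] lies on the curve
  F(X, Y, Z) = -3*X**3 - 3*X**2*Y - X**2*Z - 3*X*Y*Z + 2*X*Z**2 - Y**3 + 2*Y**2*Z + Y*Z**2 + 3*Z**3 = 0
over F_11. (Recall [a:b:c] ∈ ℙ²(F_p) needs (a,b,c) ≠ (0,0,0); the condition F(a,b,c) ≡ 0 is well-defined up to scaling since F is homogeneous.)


F(3,4,0) ≡ 0 (mod 11); P is on the curve.

Evaluate F(3, 4, 0) term-by-term (mod 11).
  -3*X**3 ↦ -3·27·1·1 = -81
  -3*X**2*Y ↦ -3·9·4·1 = -108
  -X**2*Z ↦ -1·9·1·0 = 0
  -3*X*Y*Z ↦ -3·3·4·0 = 0
  2*X*Z**2 ↦ 2·3·1·0 = 0
  -Y**3 ↦ -1·1·64·1 = -64
  2*Y**2*Z ↦ 2·1·16·0 = 0
  Y*Z**2 ↦ 1·1·4·0 = 0
  3*Z**3 ↦ 3·1·1·0 = 0
Sum: F(3, 4, 0) = (-81) + (-108) + (0) + (0) + (0) + (-64) + (0) + (0) + (0) = -253.
Reducing mod 11: -253 ≡ 0 (mod 11).
Since F(a, b, c) ≡ 0 (mod 11), P lies on the curve.


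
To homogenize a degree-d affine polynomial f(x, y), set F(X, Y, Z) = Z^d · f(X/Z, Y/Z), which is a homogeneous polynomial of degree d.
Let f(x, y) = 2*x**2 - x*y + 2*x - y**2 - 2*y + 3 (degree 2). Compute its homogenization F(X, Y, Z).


F(X, Y, Z) = 2*X**2 - X*Y + 2*X*Z - Y**2 - 2*Y*Z + 3*Z**2

deg(f) = 2.
Substitute x = X/Z, y = Y/Z into f, then multiply by Z^2.
  monomial 2·x^2·y^0 ↦ 2·X^2·Y^0·Z^0.
  monomial -1·x^1·y^1 ↦ -1·X^1·Y^1·Z^0.
  monomial 2·x^1·y^0 ↦ 2·X^1·Y^0·Z^1.
  monomial -1·x^0·y^2 ↦ -1·X^0·Y^2·Z^0.
  monomial -2·x^0·y^1 ↦ -2·X^0·Y^1·Z^1.
  monomial 3·x^0·y^0 ↦ 3·X^0·Y^0·Z^2.
Collecting: F(X, Y, Z) = 2*X**2 - X*Y + 2*X*Z - Y**2 - 2*Y*Z + 3*Z**2.


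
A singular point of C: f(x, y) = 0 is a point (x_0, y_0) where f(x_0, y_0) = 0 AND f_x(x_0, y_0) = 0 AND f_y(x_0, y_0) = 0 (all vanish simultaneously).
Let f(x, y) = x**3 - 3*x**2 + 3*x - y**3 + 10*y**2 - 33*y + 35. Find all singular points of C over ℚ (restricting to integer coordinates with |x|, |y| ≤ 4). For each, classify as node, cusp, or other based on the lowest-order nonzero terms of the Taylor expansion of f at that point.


Singular points: {(1, 3)}; classification: cusp.

Compute partial derivatives:
  f_x = 3*x**2 - 6*x + 3.
  f_y = -3*y**2 + 20*y - 33.
Scan x_0 ∈ {−4, ..., 4}. For each x_0, f_y(x_0, y) is a polynomial in y; find its integer roots y ∈ {−4, ..., 4}, then test f_x and f at those candidates.
  x = -4: f_y(-4, y) = -3*y**2 + 20*y - 33; vanishes at y ∈ {3}. (-4, 3): f_x = 75 ≠ 0.
  x = -3: f_y(-3, y) = -3*y**2 + 20*y - 33; vanishes at y ∈ {3}. (-3, 3): f_x = 48 ≠ 0.
  x = -2: f_y(-2, y) = -3*y**2 + 20*y - 33; vanishes at y ∈ {3}. (-2, 3): f_x = 27 ≠ 0.
  x = -1: f_y(-1, y) = -3*y**2 + 20*y - 33; vanishes at y ∈ {3}. (-1, 3): f_x = 12 ≠ 0.
  x = 0: f_y(0, y) = -3*y**2 + 20*y - 33; vanishes at y ∈ {3}. (0, 3): f_x = 3 ≠ 0.
  x = 1: f_y(1, y) = -3*y**2 + 20*y - 33; vanishes at y ∈ {3}. (1, 3): f_x = 0, f = 0 — SINGULAR.
  x = 2: f_y(2, y) = -3*y**2 + 20*y - 33; vanishes at y ∈ {3}. (2, 3): f_x = 3 ≠ 0.
  x = 3: f_y(3, y) = -3*y**2 + 20*y - 33; vanishes at y ∈ {3}. (3, 3): f_x = 12 ≠ 0.
  x = 4: f_y(4, y) = -3*y**2 + 20*y - 33; vanishes at y ∈ {3}. (4, 3): f_x = 27 ≠ 0.
Only singular point on the grid: (1, 3).
Classify: substitute x = 1 + u, y = 3 + v and expand: f = u**3 - v**3 + v**2.
No constant or linear terms (consistent with a singular point). Quadratic part: v**2. Cubic part: u**3 - v**3.
The quadratic part v**2 is a perfect square, so there is a single (double) tangent line v = 0, i.e. y = 3. Restricting the cubic part to that line (v = 0) leaves u**3 ≠ 0, so f is not divisible by v and the branch is v² ≈ -u**3 to lowest order — this is a cusp.
Classification: cusp.


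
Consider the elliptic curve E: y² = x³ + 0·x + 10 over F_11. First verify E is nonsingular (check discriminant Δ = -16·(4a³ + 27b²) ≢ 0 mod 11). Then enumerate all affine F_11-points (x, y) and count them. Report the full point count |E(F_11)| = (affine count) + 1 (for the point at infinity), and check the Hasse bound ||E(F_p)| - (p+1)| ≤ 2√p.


Affine points = {(1, 0), (3, 2), (3, 9), (5, 5), (5, 6), (7, 1), (7, 10), (8, 4), (8, 7), (10, 3), (10, 8)}; affine count = 11; |E(F_11)| = 12.

Discriminant check: Δ ∝ 4a³ + 27b² = 4·0³ + 27·10² = 4·0 + 27·100 ≡ 5 (mod 11). Nonzero ⇒ E is nonsingular.
For each x ∈ F_11, compute rhs = x³ + 0·x + 10 mod 11, then count y ∈ F_11 with y² ≡ rhs.
  x = 0: rhs = 10, matching y values: none (0 points).
  x = 1: rhs = 0, matching y values: 0 (1 points).
  x = 2: rhs = 7, matching y values: none (0 points).
  x = 3: rhs = 4, matching y values: 2, 9 (2 points).
  x = 4: rhs = 8, matching y values: none (0 points).
  x = 5: rhs = 3, matching y values: 5, 6 (2 points).
  x = 6: rhs = 6, matching y values: none (0 points).
  x = 7: rhs = 1, matching y values: 1, 10 (2 points).
  x = 8: rhs = 5, matching y values: 4, 7 (2 points).
  x = 9: rhs = 2, matching y values: none (0 points).
  x = 10: rhs = 9, matching y values: 3, 8 (2 points).
Total affine count: 11.
Full point count |E(F_11)| = 11 + 1 = 12.
Hasse bound: |12 − (11+1)| = |0| = 0 ≤ 2√11 ≈ 6.6332 ✓.


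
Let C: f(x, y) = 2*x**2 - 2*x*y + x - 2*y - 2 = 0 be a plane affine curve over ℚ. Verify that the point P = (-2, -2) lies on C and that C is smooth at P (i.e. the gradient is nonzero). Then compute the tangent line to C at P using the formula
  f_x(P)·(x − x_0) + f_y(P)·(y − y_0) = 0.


Tangent line at P: -3*x + 2*y - 2 = 0.

Step 1: f(-2, -2) = 0, so P lies on C.
Step 2: partial derivatives
  f_x(x, y) = 4*x - 2*y + 1, f_y(x, y) = -2*x - 2.
  f_x(P) = -3, f_y(P) = 2 (gradient nonzero, so P is smooth).
Step 3: tangent line at P: -3·(x − -2) + 2·(y − -2) = 0.
Expanding: -3*x + 2*y - 2 = 0.


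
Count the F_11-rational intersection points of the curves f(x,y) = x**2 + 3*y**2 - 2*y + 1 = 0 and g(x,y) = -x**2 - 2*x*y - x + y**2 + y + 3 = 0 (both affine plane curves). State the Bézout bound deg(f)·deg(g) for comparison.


Common zeros: {(0, 5)}; count = 1; Bézout bound = 4.

deg(f) = 2, deg(g) = 2, so Bézout bound = 4.
Scan x ∈ F_11. For each x, list the y ∈ F_11 with f(x, y) ≡ 0 and those with g(x, y) ≡ 0 (mod 11); the common zeros in that column are the intersection.
  x = 0: f ≡ 0 at y ∈ {3, 5}; g ≡ 0 at y ∈ {5}; common: {5}.
  x = 1: f ≡ 0 at y ∈ ∅; g ≡ 0 at y ∈ ∅; common: ∅.
  x = 2: f ≡ 0 at y ∈ ∅; g ≡ 0 at y ∈ ∅; common: ∅.
  x = 3: f ≡ 0 at y ∈ {1, 7}; g ≡ 0 at y ∈ ∅; common: ∅.
  x = 4: f ≡ 0 at y ∈ {9, 10}; g ≡ 0 at y ∈ ∅; common: ∅.
  x = 5: f ≡ 0 at y ∈ {4}; g ≡ 0 at y ∈ ∅; common: ∅.
  x = 6: f ≡ 0 at y ∈ {4}; g ≡ 0 at y ∈ ∅; common: ∅.
  x = 7: f ≡ 0 at y ∈ {9, 10}; g ≡ 0 at y ∈ ∅; common: ∅.
  x = 8: f ≡ 0 at y ∈ {1, 7}; g ≡ 0 at y ∈ ∅; common: ∅.
  x = 9: f ≡ 0 at y ∈ ∅; g ≡ 0 at y ∈ ∅; common: ∅.
  x = 10: f ≡ 0 at y ∈ ∅; g ≡ 0 at y ∈ ∅; common: ∅.
Collecting: common zeros = {(0, 5)}, so the count is 1.
Comparison with the Bézout bound: 1 ≤ 4 = deg(f)·deg(g), as expected for curves with no common component (the affine F_11-count falls short of the bound because intersections may lie at infinity, over extension fields, or carry multiplicity).
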